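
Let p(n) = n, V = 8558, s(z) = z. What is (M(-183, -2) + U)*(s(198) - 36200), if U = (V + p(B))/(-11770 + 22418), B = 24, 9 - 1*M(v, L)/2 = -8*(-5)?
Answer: 5864671797/2662 ≈ 2.2031e+6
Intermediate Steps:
M(v, L) = -62 (M(v, L) = 18 - (-16)*(-5) = 18 - 2*40 = 18 - 80 = -62)
U = 4291/5324 (U = (8558 + 24)/(-11770 + 22418) = 8582/10648 = 8582*(1/10648) = 4291/5324 ≈ 0.80597)
(M(-183, -2) + U)*(s(198) - 36200) = (-62 + 4291/5324)*(198 - 36200) = -325797/5324*(-36002) = 5864671797/2662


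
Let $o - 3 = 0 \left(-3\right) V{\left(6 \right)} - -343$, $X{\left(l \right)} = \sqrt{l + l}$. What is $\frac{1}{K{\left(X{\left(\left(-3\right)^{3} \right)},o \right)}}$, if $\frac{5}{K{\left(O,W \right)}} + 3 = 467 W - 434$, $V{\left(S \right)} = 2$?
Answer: $32229$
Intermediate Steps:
$X{\left(l \right)} = \sqrt{2} \sqrt{l}$ ($X{\left(l \right)} = \sqrt{2 l} = \sqrt{2} \sqrt{l}$)
$o = 346$ ($o = 3 + \left(0 \left(-3\right) 2 - -343\right) = 3 + \left(0 \cdot 2 + 343\right) = 3 + \left(0 + 343\right) = 3 + 343 = 346$)
$K{\left(O,W \right)} = \frac{5}{-437 + 467 W}$ ($K{\left(O,W \right)} = \frac{5}{-3 + \left(467 W - 434\right)} = \frac{5}{-3 + \left(-434 + 467 W\right)} = \frac{5}{-437 + 467 W}$)
$\frac{1}{K{\left(X{\left(\left(-3\right)^{3} \right)},o \right)}} = \frac{1}{5 \frac{1}{-437 + 467 \cdot 346}} = \frac{1}{5 \frac{1}{-437 + 161582}} = \frac{1}{5 \cdot \frac{1}{161145}} = \frac{1}{\frac{1}{32229}} = 32229$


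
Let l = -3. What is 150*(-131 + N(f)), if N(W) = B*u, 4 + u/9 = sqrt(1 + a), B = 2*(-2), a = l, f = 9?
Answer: 1950 - 5400*I*sqrt(2) ≈ 1950.0 - 7636.8*I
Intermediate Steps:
a = -3
B = -4
u = -36 + 9*I*sqrt(2) (u = -36 + 9*sqrt(1 - 3) = -36 + 9*sqrt(-2) = -36 + 9*(I*sqrt(2)) = -36 + 9*I*sqrt(2) ≈ -36.0 + 12.728*I)
N(W) = 144 - 36*I*sqrt(2) (N(W) = -4*(-36 + 9*I*sqrt(2)) = 144 - 36*I*sqrt(2))
150*(-131 + N(f)) = 150*(-131 + (144 - 36*I*sqrt(2))) = 150*(13 - 36*I*sqrt(2)) = 1950 - 5400*I*sqrt(2)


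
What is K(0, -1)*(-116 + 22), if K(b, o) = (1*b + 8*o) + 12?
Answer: -376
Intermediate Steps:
K(b, o) = 12 + b + 8*o (K(b, o) = (b + 8*o) + 12 = 12 + b + 8*o)
K(0, -1)*(-116 + 22) = (12 + 0 + 8*(-1))*(-116 + 22) = (12 + 0 - 8)*(-94) = 4*(-94) = -376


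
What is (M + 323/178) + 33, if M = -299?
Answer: -47025/178 ≈ -264.19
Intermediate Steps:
(M + 323/178) + 33 = (-299 + 323/178) + 33 = -52899/178 + 33 = -47025/178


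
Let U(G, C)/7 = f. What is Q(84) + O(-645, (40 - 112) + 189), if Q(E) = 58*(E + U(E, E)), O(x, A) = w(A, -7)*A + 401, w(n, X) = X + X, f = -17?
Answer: -3267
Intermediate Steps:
U(G, C) = -119 (U(G, C) = 7*(-17) = -119)
w(n, X) = 2*X
O(x, A) = 401 - 14*A (O(x, A) = (2*(-7))*A + 401 = -14*A + 401 = 401 - 14*A)
Q(E) = -6902 + 58*E (Q(E) = 58*(E - 119) = 58*(-119 + E) = -6902 + 58*E)
Q(84) + O(-645, (40 - 112) + 189) = (-6902 + 58*84) + (401 - 14*((40 - 112) + 189)) = (-6902 + 4872) + (401 - 14*(-72 + 189)) = -2030 + (401 - 14*117) = -2030 + (401 - 1638) = -2030 - 1237 = -3267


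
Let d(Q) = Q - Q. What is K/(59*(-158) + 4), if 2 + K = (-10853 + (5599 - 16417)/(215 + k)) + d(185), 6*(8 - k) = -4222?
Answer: 15104677/12952020 ≈ 1.1662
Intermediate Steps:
k = 2135/3 (k = 8 - 1/6*(-4222) = 8 + 2111/3 = 2135/3 ≈ 711.67)
d(Q) = 0
K = -15104677/1390 (K = -2 + ((-10853 + (5599 - 16417)/(215 + 2135/3)) + 0) = -2 + ((-10853 - 10818/2780/3) + 0) = -2 + ((-10853 - 10818*3/2780) + 0) = -2 + ((-10853 - 16227/1390) + 0) = -2 + (-15101897/1390 + 0) = -2 - 15101897/1390 = -15104677/1390 ≈ -10867.)
K/(59*(-158) + 4) = -15104677/(1390*(59*(-158) + 4)) = -15104677/(1390*(-9322 + 4)) = -15104677/1390/(-9318) = -15104677/1390*(-1/9318) = 15104677/12952020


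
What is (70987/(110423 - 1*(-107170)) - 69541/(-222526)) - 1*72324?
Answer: -3501904378381457/48420099918 ≈ -72323.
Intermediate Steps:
(70987/(110423 - 1*(-107170)) - 69541/(-222526)) - 1*72324 = (70987/(110423 + 107170) - 69541*(-1/222526)) - 72324 = (70987/217593 + 69541/222526) - 72324 = 30928087975/48420099918 - 72324 = -3501904378381457/48420099918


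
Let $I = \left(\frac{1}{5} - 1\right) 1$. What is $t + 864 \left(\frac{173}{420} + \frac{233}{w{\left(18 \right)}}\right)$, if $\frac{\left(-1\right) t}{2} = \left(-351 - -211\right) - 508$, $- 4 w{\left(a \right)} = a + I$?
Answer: $- \frac{67973112}{1505} \approx -45165.0$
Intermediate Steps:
$I = - \frac{4}{5}$ ($I = \left(\frac{1}{5} - 1\right) 1 = \left(- \frac{4}{5}\right) 1 = - \frac{4}{5} \approx -0.8$)
$w{\left(a \right)} = \frac{1}{5} - \frac{a}{4}$ ($w{\left(a \right)} = - \frac{a - \frac{4}{5}}{4} = - \frac{- \frac{4}{5} + a}{4} = \frac{1}{5} - \frac{a}{4}$)
$t = 1296$ ($t = - 2 \left(\left(-351 - -211\right) - 508\right) = - 2 \left(\left(-351 + 211\right) - 508\right) = - 2 \left(-140 - 508\right) = \left(-2\right) \left(-648\right) = 1296$)
$t + 864 \left(\frac{173}{420} + \frac{233}{w{\left(18 \right)}}\right) = 1296 + 864 \left(\frac{173}{420} + \frac{233}{\frac{1}{5} - \frac{9}{2}}\right) = 1296 + 864 \left(173 \cdot \frac{1}{420} + \frac{233}{\frac{1}{5} - \frac{9}{2}}\right) = 1296 + 864 \left(\frac{173}{420} + \frac{233}{- \frac{43}{10}}\right) = 1296 + 864 \left(\frac{173}{420} + 233 \left(- \frac{10}{43}\right)\right) = 1296 + 864 \left(\frac{173}{420} - \frac{2330}{43}\right) = 1296 + 864 \left(- \frac{971161}{18060}\right) = 1296 - \frac{69923592}{1505} = - \frac{67973112}{1505}$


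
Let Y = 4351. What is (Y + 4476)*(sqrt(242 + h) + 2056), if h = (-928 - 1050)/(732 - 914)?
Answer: 18148312 + 97*sqrt(2094001) ≈ 1.8289e+7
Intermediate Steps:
h = 989/91 (h = -1978/(-182) = -1978*(-1/182) = 989/91 ≈ 10.868)
(Y + 4476)*(sqrt(242 + h) + 2056) = (4351 + 4476)*(sqrt(242 + 989/91) + 2056) = 8827*(sqrt(23011/91) + 2056) = 8827*(sqrt(2094001)/91 + 2056) = 8827*(2056 + sqrt(2094001)/91) = 18148312 + 97*sqrt(2094001)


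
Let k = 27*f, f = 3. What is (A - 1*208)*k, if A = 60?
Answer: -11988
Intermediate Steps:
k = 81 (k = 27*3 = 81)
(A - 1*208)*k = (60 - 1*208)*81 = (60 - 208)*81 = -148*81 = -11988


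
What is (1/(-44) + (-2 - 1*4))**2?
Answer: 70225/1936 ≈ 36.273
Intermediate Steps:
(1/(-44) + (-2 - 1*4))**2 = (-1/44 + (-2 - 4))**2 = (-1/44 - 6)**2 = (-265/44)**2 = 70225/1936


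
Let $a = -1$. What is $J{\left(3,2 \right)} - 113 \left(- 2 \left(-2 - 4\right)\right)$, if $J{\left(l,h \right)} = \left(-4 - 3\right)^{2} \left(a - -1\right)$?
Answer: $-1356$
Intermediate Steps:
$J{\left(l,h \right)} = 0$ ($J{\left(l,h \right)} = \left(-4 - 3\right)^{2} \left(-1 - -1\right) = \left(-7\right)^{2} \left(-1 + 1\right) = 49 \cdot 0 = 0$)
$J{\left(3,2 \right)} - 113 \left(- 2 \left(-2 - 4\right)\right) = 0 - 113 \left(- 2 \left(-2 - 4\right)\right) = 0 - 113 \left(\left(-2\right) \left(-6\right)\right) = 0 - 1356 = -1356$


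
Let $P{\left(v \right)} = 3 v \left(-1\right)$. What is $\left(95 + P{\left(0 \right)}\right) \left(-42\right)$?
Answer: $-3990$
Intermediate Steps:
$P{\left(v \right)} = - 3 v$
$\left(95 + P{\left(0 \right)}\right) \left(-42\right) = \left(95 - 0\right) \left(-42\right) = \left(95 + 0\right) \left(-42\right) = 95 \left(-42\right) = -3990$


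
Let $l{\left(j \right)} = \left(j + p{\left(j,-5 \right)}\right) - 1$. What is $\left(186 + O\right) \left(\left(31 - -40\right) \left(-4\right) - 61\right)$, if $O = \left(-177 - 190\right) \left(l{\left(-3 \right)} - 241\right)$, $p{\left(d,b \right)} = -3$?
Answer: $-31464690$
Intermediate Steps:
$l{\left(j \right)} = -4 + j$ ($l{\left(j \right)} = \left(j - 3\right) - 1 = \left(-3 + j\right) - 1 = -4 + j$)
$O = 91016$ ($O = \left(-177 - 190\right) \left(\left(-4 - 3\right) - 241\right) = - 367 \left(-7 - 241\right) = \left(-367\right) \left(-248\right) = 91016$)
$\left(186 + O\right) \left(\left(31 - -40\right) \left(-4\right) - 61\right) = \left(186 + 91016\right) \left(\left(31 - -40\right) \left(-4\right) - 61\right) = 91202 \left(\left(31 + 40\right) \left(-4\right) - 61\right) = 91202 \left(71 \left(-4\right) - 61\right) = 91202 \left(-284 - 61\right) = 91202 \left(-345\right) = -31464690$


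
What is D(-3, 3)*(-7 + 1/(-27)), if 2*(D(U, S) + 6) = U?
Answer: 475/9 ≈ 52.778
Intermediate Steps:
D(U, S) = -6 + U/2
D(-3, 3)*(-7 + 1/(-27)) = (-6 + (1/2)*(-3))*(-7 + 1/(-27)) = (-6 - 3/2)*(-7 - 1/27) = -15/2*(-190/27) = 475/9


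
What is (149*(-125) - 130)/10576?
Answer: -18755/10576 ≈ -1.7734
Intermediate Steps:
(149*(-125) - 130)/10576 = (-18625 - 130)*(1/10576) = -18755*1/10576 = -18755/10576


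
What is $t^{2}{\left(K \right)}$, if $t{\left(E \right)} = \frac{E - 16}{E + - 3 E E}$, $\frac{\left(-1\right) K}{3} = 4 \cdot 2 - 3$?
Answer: $\frac{961}{476100} \approx 0.0020185$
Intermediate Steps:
$K = -15$ ($K = - 3 \left(4 \cdot 2 - 3\right) = - 3 \left(8 - 3\right) = \left(-3\right) 5 = -15$)
$t{\left(E \right)} = \frac{-16 + E}{E - 3 E^{2}}$
$t^{2}{\left(K \right)} = \left(\frac{16 - -15}{\left(-15\right) \left(-1 + 3 \left(-15\right)\right)}\right)^{2} = \left(- \frac{16 + 15}{15 \left(-1 - 45\right)}\right)^{2} = \left(\left(- \frac{1}{15}\right) \frac{1}{-46} \cdot 31\right)^{2} = \left(\left(- \frac{1}{15}\right) \left(- \frac{1}{46}\right) 31\right)^{2} = \left(\frac{31}{690}\right)^{2} = \frac{961}{476100}$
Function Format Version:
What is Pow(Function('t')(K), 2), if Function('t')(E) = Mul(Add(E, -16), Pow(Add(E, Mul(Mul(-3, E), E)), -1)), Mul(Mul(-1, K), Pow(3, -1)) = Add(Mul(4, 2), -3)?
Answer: Rational(961, 476100) ≈ 0.0020185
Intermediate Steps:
K = -15 (K = Mul(-3, Add(Mul(4, 2), -3)) = Mul(-3, Add(8, -3)) = Mul(-3, 5) = -15)
Function('t')(E) = Mul(Pow(Add(E, Mul(-3, Pow(E, 2))), -1), Add(-16, E)) (Function('t')(E) = Mul(Add(-16, E), Pow(Add(E, Mul(-3, Pow(E, 2))), -1)) = Mul(Pow(Add(E, Mul(-3, Pow(E, 2))), -1), Add(-16, E)))
Pow(Function('t')(K), 2) = Pow(Mul(Pow(-15, -1), Pow(Add(-1, Mul(3, -15)), -1), Add(16, Mul(-1, -15))), 2) = Pow(Mul(Rational(-1, 15), Pow(Add(-1, -45), -1), Add(16, 15)), 2) = Pow(Mul(Rational(-1, 15), Pow(-46, -1), 31), 2) = Pow(Mul(Rational(-1, 15), Rational(-1, 46), 31), 2) = Pow(Rational(31, 690), 2) = Rational(961, 476100)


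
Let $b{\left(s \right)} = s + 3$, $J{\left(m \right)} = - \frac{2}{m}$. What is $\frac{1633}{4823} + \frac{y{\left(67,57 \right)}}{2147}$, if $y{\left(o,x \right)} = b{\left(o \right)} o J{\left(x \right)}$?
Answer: $\frac{154605167}{590233917} \approx 0.26194$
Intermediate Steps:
$b{\left(s \right)} = 3 + s$
$y{\left(o,x \right)} = - \frac{2 o \left(3 + o\right)}{x}$ ($y{\left(o,x \right)} = \left(3 + o\right) o \left(- \frac{2}{x}\right) = o \left(3 + o\right) \left(- \frac{2}{x}\right) = - \frac{2 o \left(3 + o\right)}{x}$)
$\frac{1633}{4823} + \frac{y{\left(67,57 \right)}}{2147} = \frac{1633}{4823} + \frac{\left(-2\right) 67 \cdot \frac{1}{57} \left(3 + 67\right)}{2147} = 1633 \cdot \frac{1}{4823} + \left(-2\right) 67 \cdot \frac{1}{57} \cdot 70 \cdot \frac{1}{2147} = \frac{1633}{4823} - \frac{9380}{122379} = \frac{154605167}{590233917}$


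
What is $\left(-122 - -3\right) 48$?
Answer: $-5712$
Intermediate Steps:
$\left(-122 - -3\right) 48 = \left(-122 + 3\right) 48 = \left(-119\right) 48 = -5712$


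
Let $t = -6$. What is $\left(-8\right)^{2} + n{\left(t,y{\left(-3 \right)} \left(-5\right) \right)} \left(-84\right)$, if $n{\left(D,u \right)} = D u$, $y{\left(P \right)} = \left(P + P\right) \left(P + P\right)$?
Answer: $-90656$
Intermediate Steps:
$y{\left(P \right)} = 4 P^{2}$ ($y{\left(P \right)} = 2 P 2 P = 4 P^{2}$)
$\left(-8\right)^{2} + n{\left(t,y{\left(-3 \right)} \left(-5\right) \right)} \left(-84\right) = \left(-8\right)^{2} + - 6 \cdot 4 \left(-3\right)^{2} \left(-5\right) \left(-84\right) = 64 + - 6 \cdot 4 \cdot 9 \left(-5\right) \left(-84\right) = 64 + - 6 \cdot 36 \left(-5\right) \left(-84\right) = 64 + \left(-6\right) \left(-180\right) \left(-84\right) = 64 + 1080 \left(-84\right) = 64 - 90720 = -90656$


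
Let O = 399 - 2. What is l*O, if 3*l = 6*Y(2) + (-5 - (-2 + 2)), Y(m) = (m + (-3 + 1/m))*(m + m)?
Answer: -6749/3 ≈ -2249.7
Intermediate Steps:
Y(m) = 2*m*(-3 + m + 1/m) (Y(m) = (-3 + m + 1/m)*(2*m) = 2*m*(-3 + m + 1/m))
l = -17/3 (l = (6*(2 - 6*2 + 2*2²) + (-5 - (-2 + 2)))/3 = (6*(2 - 12 + 2*4) + (-5 - 1*0))/3 = (6*(2 - 12 + 8) + (-5 + 0))/3 = (6*(-2) - 5)/3 = (-12 - 5)/3 = (⅓)*(-17) = -17/3 ≈ -5.6667)
O = 397
l*O = -17/3*397 = -6749/3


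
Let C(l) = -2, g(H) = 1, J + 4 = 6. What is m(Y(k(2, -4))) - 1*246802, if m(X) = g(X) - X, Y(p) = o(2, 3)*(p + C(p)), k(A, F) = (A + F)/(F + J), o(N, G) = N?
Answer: -246799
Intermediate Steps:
J = 2 (J = -4 + 6 = 2)
k(A, F) = (A + F)/(2 + F) (k(A, F) = (A + F)/(F + 2) = (A + F)/(2 + F))
Y(p) = -4 + 2*p (Y(p) = 2*(p - 2) = 2*(-2 + p) = -4 + 2*p)
m(X) = 1 - X
m(Y(k(2, -4))) - 1*246802 = (1 - (-4 + 2*((2 - 4)/(2 - 4)))) - 1*246802 = (1 - (-4 + 2*(-2/(-2)))) - 246802 = (1 - (-4 + 2*(-½*(-2)))) - 246802 = (1 - (-4 + 2*1)) - 246802 = (1 - (-4 + 2)) - 246802 = (1 - 1*(-2)) - 246802 = (1 + 2) - 246802 = 3 - 246802 = -246799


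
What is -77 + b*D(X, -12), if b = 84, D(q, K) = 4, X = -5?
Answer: 259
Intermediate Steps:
-77 + b*D(X, -12) = -77 + 84*4 = -77 + 336 = 259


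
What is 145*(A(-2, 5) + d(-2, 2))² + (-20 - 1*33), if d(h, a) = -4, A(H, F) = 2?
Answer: 527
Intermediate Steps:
145*(A(-2, 5) + d(-2, 2))² + (-20 - 1*33) = 145*(2 - 4)² + (-20 - 1*33) = 145*(-2)² + (-20 - 33) = 145*4 - 53 = 580 - 53 = 527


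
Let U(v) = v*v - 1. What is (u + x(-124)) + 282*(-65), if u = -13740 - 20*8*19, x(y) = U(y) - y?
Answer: -19611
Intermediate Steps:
U(v) = -1 + v² (U(v) = v² - 1 = -1 + v²)
x(y) = -1 + y² - y (x(y) = (-1 + y²) - y = -1 + y² - y)
u = -16780 (u = -13740 - 160*19 = -13740 - 3040 = -16780)
(u + x(-124)) + 282*(-65) = (-16780 + (-1 + (-124)² - 1*(-124))) + 282*(-65) = (-16780 + (-1 + 15376 + 124)) - 18330 = (-16780 + 15499) - 18330 = -1281 - 18330 = -19611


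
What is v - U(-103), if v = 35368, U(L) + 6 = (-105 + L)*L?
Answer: 13950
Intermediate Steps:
U(L) = -6 + L*(-105 + L) (U(L) = -6 + (-105 + L)*L = -6 + L*(-105 + L))
v - U(-103) = 35368 - (-6 + (-103)**2 - 105*(-103)) = 35368 - (-6 + 10609 + 10815) = 35368 - 1*21418 = 35368 - 21418 = 13950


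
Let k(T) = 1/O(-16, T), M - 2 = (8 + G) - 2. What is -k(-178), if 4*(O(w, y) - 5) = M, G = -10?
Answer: -2/9 ≈ -0.22222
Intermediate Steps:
M = -2 (M = 2 + ((8 - 10) - 2) = 2 + (-2 - 2) = 2 - 4 = -2)
O(w, y) = 9/2 (O(w, y) = 5 + (¼)*(-2) = 5 - ½ = 9/2)
k(T) = 2/9 (k(T) = 1/(9/2) = 2/9)
-k(-178) = -1*2/9 = -2/9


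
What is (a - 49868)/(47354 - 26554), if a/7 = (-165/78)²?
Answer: -33689593/14060800 ≈ -2.3960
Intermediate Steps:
a = 21175/676 (a = 7*(-165/78)² = 7*(-165*1/78)² = 7*(-55/26)² = 7*(3025/676) = 21175/676 ≈ 31.324)
(a - 49868)/(47354 - 26554) = (21175/676 - 49868)/(47354 - 26554) = -33689593/676/20800 = -33689593/676*1/20800 = -33689593/14060800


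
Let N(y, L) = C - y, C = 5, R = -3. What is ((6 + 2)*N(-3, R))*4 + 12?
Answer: 268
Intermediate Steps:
N(y, L) = 5 - y
((6 + 2)*N(-3, R))*4 + 12 = ((6 + 2)*(5 - 1*(-3)))*4 + 12 = (8*(5 + 3))*4 + 12 = (8*8)*4 + 12 = 64*4 + 12 = 256 + 12 = 268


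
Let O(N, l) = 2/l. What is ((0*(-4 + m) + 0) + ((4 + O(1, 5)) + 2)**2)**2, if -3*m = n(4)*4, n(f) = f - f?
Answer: 1048576/625 ≈ 1677.7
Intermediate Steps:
n(f) = 0
m = 0 (m = -0*4 = -1/3*0 = 0)
((0*(-4 + m) + 0) + ((4 + O(1, 5)) + 2)**2)**2 = ((0*(-4 + 0) + 0) + ((4 + 2/5) + 2)**2)**2 = ((0*(-4) + 0) + ((4 + 2*(1/5)) + 2)**2)**2 = ((0 + 0) + ((4 + 2/5) + 2)**2)**2 = (0 + (22/5 + 2)**2)**2 = (0 + (32/5)**2)**2 = (0 + 1024/25)**2 = (1024/25)**2 = 1048576/625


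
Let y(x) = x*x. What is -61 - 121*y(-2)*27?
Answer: -13129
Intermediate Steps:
y(x) = x**2
-61 - 121*y(-2)*27 = -61 - 121*(-2)**2*27 = -61 - 484*27 = -61 - 121*108 = -61 - 13068 = -13129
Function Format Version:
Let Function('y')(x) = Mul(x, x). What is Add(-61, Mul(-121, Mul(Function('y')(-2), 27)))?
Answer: -13129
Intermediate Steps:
Function('y')(x) = Pow(x, 2)
Add(-61, Mul(-121, Mul(Function('y')(-2), 27))) = Add(-61, Mul(-121, Mul(Pow(-2, 2), 27))) = Add(-61, Mul(-121, Mul(4, 27))) = Add(-61, Mul(-121, 108)) = Add(-61, -13068) = -13129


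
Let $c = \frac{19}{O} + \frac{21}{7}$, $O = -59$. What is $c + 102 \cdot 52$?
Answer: $\frac{313094}{59} \approx 5306.7$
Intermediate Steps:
$c = \frac{158}{59}$ ($c = \frac{19}{-59} + \frac{21}{7} = 19 \left(- \frac{1}{59}\right) + 21 \cdot \frac{1}{7} = - \frac{19}{59} + 3 = \frac{158}{59} \approx 2.678$)
$c + 102 \cdot 52 = \frac{158}{59} + 102 \cdot 52 = \frac{158}{59} + 5304 = \frac{313094}{59}$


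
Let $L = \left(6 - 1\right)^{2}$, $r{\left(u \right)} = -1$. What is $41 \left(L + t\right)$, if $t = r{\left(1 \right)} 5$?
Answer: $820$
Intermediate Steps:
$L = 25$ ($L = 5^{2} = 25$)
$t = -5$ ($t = \left(-1\right) 5 = -5$)
$41 \left(L + t\right) = 41 \left(25 - 5\right) = 41 \cdot 20 = 820$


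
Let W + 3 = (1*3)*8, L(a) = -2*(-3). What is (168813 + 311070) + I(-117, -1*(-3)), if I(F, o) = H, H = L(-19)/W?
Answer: 3359183/7 ≈ 4.7988e+5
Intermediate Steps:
L(a) = 6
W = 21 (W = -3 + (1*3)*8 = -3 + 3*8 = -3 + 24 = 21)
H = 2/7 (H = 6/21 = 6*(1/21) = 2/7 ≈ 0.28571)
I(F, o) = 2/7
(168813 + 311070) + I(-117, -1*(-3)) = (168813 + 311070) + 2/7 = 479883 + 2/7 = 3359183/7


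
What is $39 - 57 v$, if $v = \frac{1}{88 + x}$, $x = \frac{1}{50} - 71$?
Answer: $\frac{30339}{851} \approx 35.651$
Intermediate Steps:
$x = - \frac{3549}{50}$ ($x = \frac{1}{50} - 71 = - \frac{3549}{50} \approx -70.98$)
$v = \frac{50}{851}$ ($v = \frac{1}{88 - \frac{3549}{50}} = \frac{1}{\frac{851}{50}} = \frac{50}{851} \approx 0.058754$)
$39 - 57 v = 39 - \frac{2850}{851} = \frac{30339}{851}$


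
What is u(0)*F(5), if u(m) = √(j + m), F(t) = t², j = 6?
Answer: 25*√6 ≈ 61.237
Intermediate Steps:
u(m) = √(6 + m)
u(0)*F(5) = √(6 + 0)*5² = √6*25 = 25*√6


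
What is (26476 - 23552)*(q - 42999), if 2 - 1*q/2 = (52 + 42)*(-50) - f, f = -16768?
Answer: -196291044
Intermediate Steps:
q = -24132 (q = 4 - 2*((52 + 42)*(-50) - 1*(-16768)) = 4 - 2*(94*(-50) + 16768) = 4 - 2*(-4700 + 16768) = 4 - 2*12068 = 4 - 24136 = -24132)
(26476 - 23552)*(q - 42999) = (26476 - 23552)*(-24132 - 42999) = 2924*(-67131) = -196291044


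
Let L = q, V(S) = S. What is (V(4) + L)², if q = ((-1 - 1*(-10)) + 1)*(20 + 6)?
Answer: 69696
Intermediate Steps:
q = 260 (q = ((-1 + 10) + 1)*26 = (9 + 1)*26 = 10*26 = 260)
L = 260
(V(4) + L)² = (4 + 260)² = 264² = 69696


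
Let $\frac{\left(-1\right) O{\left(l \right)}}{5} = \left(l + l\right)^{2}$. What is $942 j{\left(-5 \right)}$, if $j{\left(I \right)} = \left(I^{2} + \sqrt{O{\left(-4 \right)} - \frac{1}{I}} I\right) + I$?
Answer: $18840 - 942 i \sqrt{7995} \approx 18840.0 - 84229.0 i$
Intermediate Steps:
$O{\left(l \right)} = - 20 l^{2}$ ($O{\left(l \right)} = - 5 \left(l + l\right)^{2} = - 5 \left(2 l\right)^{2} = - 5 \cdot 4 l^{2} = - 20 l^{2}$)
$j{\left(I \right)} = I + I^{2} + I \sqrt{-320 - \frac{1}{I}}$ ($j{\left(I \right)} = \left(I^{2} + \sqrt{- 20 \left(-4\right)^{2} - \frac{1}{I}} I\right) + I = \left(I^{2} + \sqrt{\left(-20\right) 16 - \frac{1}{I}} I\right) + I = \left(I^{2} + \sqrt{-320 - \frac{1}{I}} I\right) + I = \left(I^{2} + I \sqrt{-320 - \frac{1}{I}}\right) + I = I + I^{2} + I \sqrt{-320 - \frac{1}{I}}$)
$942 j{\left(-5 \right)} = 942 \left(- 5 \left(1 - 5 + \sqrt{\frac{-1 - -1600}{-5}}\right)\right) = 942 \left(- 5 \left(1 - 5 + \sqrt{- \frac{-1 + 1600}{5}}\right)\right) = 942 \left(- 5 \left(1 - 5 + \sqrt{\left(- \frac{1}{5}\right) 1599}\right)\right) = 942 \left(- 5 \left(1 - 5 + \sqrt{- \frac{1599}{5}}\right)\right) = 942 \left(- 5 \left(1 - 5 + \frac{i \sqrt{7995}}{5}\right)\right) = 942 \left(- 5 \left(-4 + \frac{i \sqrt{7995}}{5}\right)\right) = 942 \left(20 - i \sqrt{7995}\right) = 18840 - 942 i \sqrt{7995}$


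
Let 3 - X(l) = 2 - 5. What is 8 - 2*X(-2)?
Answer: -4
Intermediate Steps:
X(l) = 6 (X(l) = 3 - (2 - 5) = 3 - 1*(-3) = 3 + 3 = 6)
8 - 2*X(-2) = 8 - 2*6 = 8 - 12 = -4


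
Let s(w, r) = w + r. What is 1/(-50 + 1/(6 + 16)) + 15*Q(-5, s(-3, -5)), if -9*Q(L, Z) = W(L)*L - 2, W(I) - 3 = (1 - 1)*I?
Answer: 93349/3297 ≈ 28.313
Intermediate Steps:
W(I) = 3 (W(I) = 3 + (1 - 1)*I = 3 + 0*I = 3 + 0 = 3)
s(w, r) = r + w
Q(L, Z) = 2/9 - L/3 (Q(L, Z) = -(3*L - 2)/9 = -(-2 + 3*L)/9 = 2/9 - L/3)
1/(-50 + 1/(6 + 16)) + 15*Q(-5, s(-3, -5)) = 1/(-50 + 1/(6 + 16)) + 15*(2/9 - ⅓*(-5)) = 1/(-50 + 1/22) + 15*(2/9 + 5/3) = 1/(-50 + 1/22) + 15*(17/9) = 1/(-1099/22) + 85/3 = -22/1099 + 85/3 = 93349/3297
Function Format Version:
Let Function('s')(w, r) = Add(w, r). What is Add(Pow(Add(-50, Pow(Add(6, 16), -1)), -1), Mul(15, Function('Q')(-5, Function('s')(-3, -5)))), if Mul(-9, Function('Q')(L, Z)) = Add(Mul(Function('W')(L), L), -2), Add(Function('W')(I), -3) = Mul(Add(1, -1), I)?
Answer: Rational(93349, 3297) ≈ 28.313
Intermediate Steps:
Function('W')(I) = 3 (Function('W')(I) = Add(3, Mul(Add(1, -1), I)) = Add(3, Mul(0, I)) = Add(3, 0) = 3)
Function('s')(w, r) = Add(r, w)
Function('Q')(L, Z) = Add(Rational(2, 9), Mul(Rational(-1, 3), L)) (Function('Q')(L, Z) = Mul(Rational(-1, 9), Add(Mul(3, L), -2)) = Mul(Rational(-1, 9), Add(-2, Mul(3, L))) = Add(Rational(2, 9), Mul(Rational(-1, 3), L)))
Add(Pow(Add(-50, Pow(Add(6, 16), -1)), -1), Mul(15, Function('Q')(-5, Function('s')(-3, -5)))) = Add(Pow(Add(-50, Pow(Add(6, 16), -1)), -1), Mul(15, Add(Rational(2, 9), Mul(Rational(-1, 3), -5)))) = Add(Pow(Add(-50, Pow(22, -1)), -1), Mul(15, Add(Rational(2, 9), Rational(5, 3)))) = Add(Pow(Add(-50, Rational(1, 22)), -1), Mul(15, Rational(17, 9))) = Add(Pow(Rational(-1099, 22), -1), Rational(85, 3)) = Add(Rational(-22, 1099), Rational(85, 3)) = Rational(93349, 3297)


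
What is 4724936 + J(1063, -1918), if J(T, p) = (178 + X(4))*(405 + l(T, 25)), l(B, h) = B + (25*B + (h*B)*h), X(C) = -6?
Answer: 123820832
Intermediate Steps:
l(B, h) = 26*B + B*h² (l(B, h) = B + (25*B + (B*h)*h) = B + (25*B + B*h²) = 26*B + B*h²)
J(T, p) = 69660 + 111972*T (J(T, p) = (178 - 6)*(405 + T*(26 + 25²)) = 172*(405 + T*(26 + 625)) = 172*(405 + T*651) = 172*(405 + 651*T) = 69660 + 111972*T)
4724936 + J(1063, -1918) = 4724936 + (69660 + 111972*1063) = 4724936 + (69660 + 119026236) = 4724936 + 119095896 = 123820832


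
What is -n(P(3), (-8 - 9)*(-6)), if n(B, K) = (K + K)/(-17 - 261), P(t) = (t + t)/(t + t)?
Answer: 102/139 ≈ 0.73381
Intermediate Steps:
P(t) = 1 (P(t) = (2*t)/((2*t)) = (2*t)*(1/(2*t)) = 1)
n(B, K) = -K/139 (n(B, K) = (2*K)/(-278) = (2*K)*(-1/278) = -K/139)
-n(P(3), (-8 - 9)*(-6)) = -(-1)*(-8 - 9)*(-6)/139 = -(-1)*(-17*(-6))/139 = -(-1)*102/139 = -1*(-102/139) = 102/139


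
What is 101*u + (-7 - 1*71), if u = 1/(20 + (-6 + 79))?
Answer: -7153/93 ≈ -76.914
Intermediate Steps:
u = 1/93 (u = 1/(20 + 73) = 1/93 ≈ 0.010753)
101*u + (-7 - 1*71) = 101*(1/93) + (-7 - 1*71) = 101/93 + (-7 - 71) = 101/93 - 78 = -7153/93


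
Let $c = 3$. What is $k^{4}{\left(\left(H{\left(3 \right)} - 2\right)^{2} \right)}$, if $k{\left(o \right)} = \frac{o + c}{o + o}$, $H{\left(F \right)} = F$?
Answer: $16$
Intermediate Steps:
$k{\left(o \right)} = \frac{3 + o}{2 o}$ ($k{\left(o \right)} = \frac{o + 3}{o + o} = \frac{3 + o}{2 o}$)
$k^{4}{\left(\left(H{\left(3 \right)} - 2\right)^{2} \right)} = \left(\frac{3 + \left(3 - 2\right)^{2}}{2 \left(3 - 2\right)^{2}}\right)^{4} = \left(\frac{3 + 1^{2}}{2 \cdot 1^{2}}\right)^{4} = \left(\frac{3 + 1}{2 \cdot 1}\right)^{4} = \left(\frac{1}{2} \cdot 1 \cdot 4\right)^{4} = 2^{4} = 16$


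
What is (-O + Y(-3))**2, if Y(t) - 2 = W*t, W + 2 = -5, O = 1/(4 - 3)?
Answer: 484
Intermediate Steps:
O = 1 (O = 1/1 = 1)
W = -7 (W = -2 - 5 = -7)
Y(t) = 2 - 7*t
(-O + Y(-3))**2 = (-1*1 + (2 - 7*(-3)))**2 = (-1 + (2 + 21))**2 = (-1 + 23)**2 = 22**2 = 484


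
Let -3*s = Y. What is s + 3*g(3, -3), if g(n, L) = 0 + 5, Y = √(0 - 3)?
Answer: 15 - I*√3/3 ≈ 15.0 - 0.57735*I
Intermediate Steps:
Y = I*√3 (Y = √(-3) = I*√3 ≈ 1.732*I)
g(n, L) = 5
s = -I*√3/3 ≈ -0.57735*I
s + 3*g(3, -3) = -I*√3/3 + 3*5 = -I*√3/3 + 15 = 15 - I*√3/3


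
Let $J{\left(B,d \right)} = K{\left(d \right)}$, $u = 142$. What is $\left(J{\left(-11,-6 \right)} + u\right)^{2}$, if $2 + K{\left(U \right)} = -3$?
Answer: $18769$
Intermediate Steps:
$K{\left(U \right)} = -5$ ($K{\left(U \right)} = -2 - 3 = -5$)
$J{\left(B,d \right)} = -5$
$\left(J{\left(-11,-6 \right)} + u\right)^{2} = \left(-5 + 142\right)^{2} = 137^{2} = 18769$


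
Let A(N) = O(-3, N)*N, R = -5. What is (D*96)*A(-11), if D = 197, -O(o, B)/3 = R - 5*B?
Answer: 31204800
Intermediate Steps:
O(o, B) = 15 + 15*B (O(o, B) = -3*(-5 - 5*B) = 15 + 15*B)
A(N) = N*(15 + 15*N) (A(N) = (15 + 15*N)*N = N*(15 + 15*N))
(D*96)*A(-11) = (197*96)*(15*(-11)*(1 - 11)) = 18912*(15*(-11)*(-10)) = 18912*1650 = 31204800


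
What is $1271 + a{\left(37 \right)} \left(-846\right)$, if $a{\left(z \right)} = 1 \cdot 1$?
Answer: $425$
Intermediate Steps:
$a{\left(z \right)} = 1$
$1271 + a{\left(37 \right)} \left(-846\right) = 1271 + 1 \left(-846\right) = 1271 - 846 = 425$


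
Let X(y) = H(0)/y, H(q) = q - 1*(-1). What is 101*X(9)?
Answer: 101/9 ≈ 11.222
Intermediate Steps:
H(q) = 1 + q (H(q) = q + 1 = 1 + q)
X(y) = 1/y (X(y) = (1 + 0)/y = 1/y)
101*X(9) = 101/9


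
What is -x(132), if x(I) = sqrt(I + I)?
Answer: -2*sqrt(66) ≈ -16.248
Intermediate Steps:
x(I) = sqrt(2)*sqrt(I) (x(I) = sqrt(2*I) = sqrt(2)*sqrt(I))
-x(132) = -sqrt(2)*sqrt(132) = -sqrt(2)*2*sqrt(33) = -2*sqrt(66)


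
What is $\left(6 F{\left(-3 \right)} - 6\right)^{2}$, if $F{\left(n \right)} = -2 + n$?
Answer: $1296$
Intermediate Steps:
$\left(6 F{\left(-3 \right)} - 6\right)^{2} = \left(6 \left(-2 - 3\right) - 6\right)^{2} = \left(6 \left(-5\right) - 6\right)^{2} = \left(-30 - 6\right)^{2} = \left(-36\right)^{2} = 1296$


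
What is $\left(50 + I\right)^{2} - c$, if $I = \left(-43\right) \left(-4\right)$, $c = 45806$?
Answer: $3478$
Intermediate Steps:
$I = 172$
$\left(50 + I\right)^{2} - c = \left(50 + 172\right)^{2} - 45806 = 222^{2} - 45806 = 49284 - 45806 = 3478$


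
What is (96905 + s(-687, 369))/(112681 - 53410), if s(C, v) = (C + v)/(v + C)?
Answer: 32302/19757 ≈ 1.6350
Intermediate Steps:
s(C, v) = 1 (s(C, v) = (C + v)/(C + v) = 1)
(96905 + s(-687, 369))/(112681 - 53410) = (96905 + 1)/(112681 - 53410) = 96906/59271 = 96906*(1/59271) = 32302/19757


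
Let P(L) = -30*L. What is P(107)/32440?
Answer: -321/3244 ≈ -0.098952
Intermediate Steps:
P(107)/32440 = -30*107/32440 = -3210*1/32440 = -321/3244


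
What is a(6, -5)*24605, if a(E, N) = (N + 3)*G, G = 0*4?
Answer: 0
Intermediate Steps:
G = 0
a(E, N) = 0 (a(E, N) = (N + 3)*0 = (3 + N)*0 = 0)
a(6, -5)*24605 = 0*24605 = 0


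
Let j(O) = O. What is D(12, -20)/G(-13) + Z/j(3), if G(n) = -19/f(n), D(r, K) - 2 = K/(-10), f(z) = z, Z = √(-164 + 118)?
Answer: 52/19 + I*√46/3 ≈ 2.7368 + 2.2608*I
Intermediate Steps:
Z = I*√46 (Z = √(-46) = I*√46 ≈ 6.7823*I)
D(r, K) = 2 - K/10 (D(r, K) = 2 + K/(-10) = 2 + K*(-⅒) = 2 - K/10)
G(n) = -19/n
D(12, -20)/G(-13) + Z/j(3) = (2 - ⅒*(-20))/((-19/(-13))) + (I*√46)/3 = (2 + 2)/((-19*(-1/13))) + (I*√46)*(⅓) = 4/(19/13) + I*√46/3 = 4*(13/19) + I*√46/3 = 52/19 + I*√46/3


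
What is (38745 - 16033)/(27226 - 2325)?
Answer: 22712/24901 ≈ 0.91209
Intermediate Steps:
(38745 - 16033)/(27226 - 2325) = 22712/24901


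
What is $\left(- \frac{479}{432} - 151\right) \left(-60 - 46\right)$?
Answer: $\frac{3482683}{216} \approx 16124.0$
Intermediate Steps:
$\left(- \frac{479}{432} - 151\right) \left(-60 - 46\right) = \left(\left(-479\right) \frac{1}{432} - 151\right) \left(-106\right) = \left(- \frac{479}{432} - 151\right) \left(-106\right) = \left(- \frac{65711}{432}\right) \left(-106\right) = \frac{3482683}{216}$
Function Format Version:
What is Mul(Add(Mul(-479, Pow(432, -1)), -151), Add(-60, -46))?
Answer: Rational(3482683, 216) ≈ 16124.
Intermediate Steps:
Mul(Add(Mul(-479, Pow(432, -1)), -151), Add(-60, -46)) = Mul(Add(Mul(-479, Rational(1, 432)), -151), -106) = Mul(Add(Rational(-479, 432), -151), -106) = Mul(Rational(-65711, 432), -106) = Rational(3482683, 216)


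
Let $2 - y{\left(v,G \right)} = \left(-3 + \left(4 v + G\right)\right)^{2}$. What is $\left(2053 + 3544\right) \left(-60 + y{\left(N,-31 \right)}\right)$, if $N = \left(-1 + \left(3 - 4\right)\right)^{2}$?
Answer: $-2138054$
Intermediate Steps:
$N = 4$ ($N = \left(-1 - 1\right)^{2} = \left(-2\right)^{2} = 4$)
$y{\left(v,G \right)} = 2 - \left(-3 + G + 4 v\right)^{2}$ ($y{\left(v,G \right)} = 2 - \left(-3 + \left(4 v + G\right)\right)^{2} = 2 - \left(-3 + \left(G + 4 v\right)\right)^{2} = 2 - \left(-3 + G + 4 v\right)^{2}$)
$\left(2053 + 3544\right) \left(-60 + y{\left(N,-31 \right)}\right) = \left(2053 + 3544\right) \left(-60 + \left(2 - \left(-3 - 31 + 4 \cdot 4\right)^{2}\right)\right) = 5597 \left(-60 + \left(2 - \left(-3 - 31 + 16\right)^{2}\right)\right) = 5597 \left(-60 + \left(2 - \left(-18\right)^{2}\right)\right) = 5597 \left(-60 + \left(2 - 324\right)\right) = 5597 \left(-60 - 322\right) = 5597 \left(-382\right) = -2138054$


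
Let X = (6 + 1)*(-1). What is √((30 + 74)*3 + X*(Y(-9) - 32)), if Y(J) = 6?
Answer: √494 ≈ 22.226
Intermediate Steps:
X = -7 (X = 7*(-1) = -7)
√((30 + 74)*3 + X*(Y(-9) - 32)) = √((30 + 74)*3 - 7*(6 - 32)) = √(104*3 - 7*(-26)) = √(312 + 182) = √494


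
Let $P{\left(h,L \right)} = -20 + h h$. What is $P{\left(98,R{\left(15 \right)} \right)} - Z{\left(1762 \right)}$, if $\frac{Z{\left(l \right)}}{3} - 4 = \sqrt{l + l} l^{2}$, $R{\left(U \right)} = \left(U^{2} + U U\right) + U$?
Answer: $9572 - 18627864 \sqrt{881} \approx -5.529 \cdot 10^{8}$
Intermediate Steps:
$R{\left(U \right)} = U + 2 U^{2}$ ($R{\left(U \right)} = \left(U^{2} + U^{2}\right) + U = 2 U^{2} + U = U + 2 U^{2}$)
$P{\left(h,L \right)} = -20 + h^{2}$
$Z{\left(l \right)} = 12 + 3 \sqrt{2} l^{\frac{5}{2}}$ ($Z{\left(l \right)} = 12 + 3 \sqrt{l + l} l^{2} = 12 + 3 \sqrt{2 l} l^{2} = 12 + 3 \sqrt{2} \sqrt{l} l^{2} = 12 + 3 \sqrt{2} l^{\frac{5}{2}}$)
$P{\left(98,R{\left(15 \right)} \right)} - Z{\left(1762 \right)} = \left(-20 + 98^{2}\right) - \left(12 + 3 \sqrt{2} \cdot 1762^{\frac{5}{2}}\right) = \left(-20 + 9604\right) - \left(12 + 3 \sqrt{2} \cdot 3104644 \sqrt{1762}\right) = 9584 - \left(12 + 18627864 \sqrt{881}\right) = 9572 - 18627864 \sqrt{881}$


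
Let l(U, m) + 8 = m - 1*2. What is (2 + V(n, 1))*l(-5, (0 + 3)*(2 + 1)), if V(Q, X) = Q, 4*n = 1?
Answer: -9/4 ≈ -2.2500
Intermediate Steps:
n = ¼ (n = (¼)*1 = ¼ ≈ 0.25000)
l(U, m) = -10 + m (l(U, m) = -8 + (m - 1*2) = -8 + (m - 2) = -8 + (-2 + m) = -10 + m)
(2 + V(n, 1))*l(-5, (0 + 3)*(2 + 1)) = (2 + ¼)*(-10 + (0 + 3)*(2 + 1)) = 9*(-10 + 3*3)/4 = 9*(-10 + 9)/4 = (9/4)*(-1) = -9/4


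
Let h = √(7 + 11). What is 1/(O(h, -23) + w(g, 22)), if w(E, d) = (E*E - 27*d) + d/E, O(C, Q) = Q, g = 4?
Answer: -2/1191 ≈ -0.0016793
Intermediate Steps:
h = 3*√2 (h = √18 = 3*√2 ≈ 4.2426)
w(E, d) = E² - 27*d + d/E (w(E, d) = (E² - 27*d) + d/E = E² - 27*d + d/E)
1/(O(h, -23) + w(g, 22)) = 1/(-23 + (4² - 27*22 + 22/4)) = 1/(-23 + (16 - 594 + 22*(¼))) = 1/(-23 + (16 - 594 + 11/2)) = 1/(-23 - 1145/2) = 1/(-1191/2) = -2/1191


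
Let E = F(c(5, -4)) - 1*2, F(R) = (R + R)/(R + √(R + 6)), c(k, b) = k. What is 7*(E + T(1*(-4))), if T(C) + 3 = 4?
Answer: 18 - 5*√11 ≈ 1.4169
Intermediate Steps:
T(C) = 1 (T(C) = -3 + 4 = 1)
F(R) = 2*R/(R + √(6 + R)) (F(R) = (2*R)/(R + √(6 + R)) = 2*R/(R + √(6 + R)))
E = -2 + 10/(5 + √11) (E = 2*5/(5 + √(6 + 5)) - 1*2 = 2*5/(5 + √11) - 2 = 10/(5 + √11) - 2 = -2 + 10/(5 + √11) ≈ -0.79759)
7*(E + T(1*(-4))) = 7*((11/7 - 5*√11/7) + 1) = 7*(18/7 - 5*√11/7) = 18 - 5*√11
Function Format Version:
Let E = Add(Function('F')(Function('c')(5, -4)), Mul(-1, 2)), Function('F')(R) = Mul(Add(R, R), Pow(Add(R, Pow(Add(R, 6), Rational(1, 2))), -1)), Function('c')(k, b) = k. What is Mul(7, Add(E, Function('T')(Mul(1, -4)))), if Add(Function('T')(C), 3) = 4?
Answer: Add(18, Mul(-5, Pow(11, Rational(1, 2)))) ≈ 1.4169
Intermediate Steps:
Function('T')(C) = 1 (Function('T')(C) = Add(-3, 4) = 1)
Function('F')(R) = Mul(2, R, Pow(Add(R, Pow(Add(6, R), Rational(1, 2))), -1)) (Function('F')(R) = Mul(Mul(2, R), Pow(Add(R, Pow(Add(6, R), Rational(1, 2))), -1)) = Mul(2, R, Pow(Add(R, Pow(Add(6, R), Rational(1, 2))), -1)))
E = Add(-2, Mul(10, Pow(Add(5, Pow(11, Rational(1, 2))), -1))) (E = Add(Mul(2, 5, Pow(Add(5, Pow(Add(6, 5), Rational(1, 2))), -1)), Mul(-1, 2)) = Add(Mul(2, 5, Pow(Add(5, Pow(11, Rational(1, 2))), -1)), -2) = Add(Mul(10, Pow(Add(5, Pow(11, Rational(1, 2))), -1)), -2) = Add(-2, Mul(10, Pow(Add(5, Pow(11, Rational(1, 2))), -1))) ≈ -0.79759)
Mul(7, Add(E, Function('T')(Mul(1, -4)))) = Mul(7, Add(Add(Rational(11, 7), Mul(Rational(-5, 7), Pow(11, Rational(1, 2)))), 1)) = Mul(7, Add(Rational(18, 7), Mul(Rational(-5, 7), Pow(11, Rational(1, 2))))) = Add(18, Mul(-5, Pow(11, Rational(1, 2))))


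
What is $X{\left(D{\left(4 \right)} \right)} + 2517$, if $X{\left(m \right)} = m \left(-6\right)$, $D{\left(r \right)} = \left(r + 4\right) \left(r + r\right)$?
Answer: $2133$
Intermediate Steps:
$D{\left(r \right)} = 2 r \left(4 + r\right)$ ($D{\left(r \right)} = \left(4 + r\right) 2 r = 2 r \left(4 + r\right)$)
$X{\left(m \right)} = - 6 m$
$X{\left(D{\left(4 \right)} \right)} + 2517 = - 6 \cdot 2 \cdot 4 \left(4 + 4\right) + 2517 = - 6 \cdot 2 \cdot 4 \cdot 8 + 2517 = \left(-6\right) 64 + 2517 = -384 + 2517 = 2133$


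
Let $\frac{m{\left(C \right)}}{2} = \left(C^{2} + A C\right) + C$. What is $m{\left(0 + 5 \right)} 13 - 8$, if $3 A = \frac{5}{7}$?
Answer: $\frac{16862}{21} \approx 802.95$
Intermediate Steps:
$A = \frac{5}{21}$ ($A = \frac{5 \cdot \frac{1}{7}}{3} = \frac{1}{3} \cdot \frac{5}{7} = \frac{5}{21} \approx 0.2381$)
$m{\left(C \right)} = 2 C^{2} + \frac{52 C}{21}$ ($m{\left(C \right)} = 2 \left(\left(C^{2} + \frac{5 C}{21}\right) + C\right) = 2 \left(C^{2} + \frac{26 C}{21}\right) = 2 C^{2} + \frac{52 C}{21}$)
$m{\left(0 + 5 \right)} 13 - 8 = \frac{2 \left(0 + 5\right) \left(26 + 21 \left(0 + 5\right)\right)}{21} \cdot 13 - 8 = \frac{2}{21} \cdot 5 \left(26 + 21 \cdot 5\right) 13 - 8 = \frac{2}{21} \cdot 5 \left(26 + 105\right) 13 - 8 = \frac{2}{21} \cdot 5 \cdot 131 \cdot 13 - 8 = \frac{1310}{21} \cdot 13 - 8 = \frac{17030}{21} - 8 = \frac{16862}{21}$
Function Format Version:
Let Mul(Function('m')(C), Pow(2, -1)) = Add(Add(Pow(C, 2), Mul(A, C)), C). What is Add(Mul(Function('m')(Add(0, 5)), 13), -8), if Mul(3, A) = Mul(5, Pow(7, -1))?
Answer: Rational(16862, 21) ≈ 802.95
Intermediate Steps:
A = Rational(5, 21) (A = Mul(Rational(1, 3), Mul(5, Pow(7, -1))) = Mul(Rational(1, 3), Mul(5, Rational(1, 7))) = Mul(Rational(1, 3), Rational(5, 7)) = Rational(5, 21) ≈ 0.23810)
Function('m')(C) = Add(Mul(2, Pow(C, 2)), Mul(Rational(52, 21), C)) (Function('m')(C) = Mul(2, Add(Add(Pow(C, 2), Mul(Rational(5, 21), C)), C)) = Mul(2, Add(Pow(C, 2), Mul(Rational(26, 21), C))) = Add(Mul(2, Pow(C, 2)), Mul(Rational(52, 21), C)))
Add(Mul(Function('m')(Add(0, 5)), 13), -8) = Add(Mul(Mul(Rational(2, 21), Add(0, 5), Add(26, Mul(21, Add(0, 5)))), 13), -8) = Add(Mul(Mul(Rational(2, 21), 5, Add(26, Mul(21, 5))), 13), -8) = Add(Mul(Mul(Rational(2, 21), 5, Add(26, 105)), 13), -8) = Add(Mul(Mul(Rational(2, 21), 5, 131), 13), -8) = Add(Mul(Rational(1310, 21), 13), -8) = Add(Rational(17030, 21), -8) = Rational(16862, 21)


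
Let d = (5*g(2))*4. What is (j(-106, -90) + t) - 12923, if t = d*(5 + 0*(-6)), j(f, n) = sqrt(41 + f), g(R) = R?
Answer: -12723 + I*sqrt(65) ≈ -12723.0 + 8.0623*I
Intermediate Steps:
d = 40 (d = (5*2)*4 = 10*4 = 40)
t = 200 (t = 40*(5 + 0*(-6)) = 40*(5 + 0) = 40*5 = 200)
(j(-106, -90) + t) - 12923 = (sqrt(41 - 106) + 200) - 12923 = (sqrt(-65) + 200) - 12923 = (I*sqrt(65) + 200) - 12923 = (200 + I*sqrt(65)) - 12923 = -12723 + I*sqrt(65)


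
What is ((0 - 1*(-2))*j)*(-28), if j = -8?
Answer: 448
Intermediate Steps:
((0 - 1*(-2))*j)*(-28) = ((0 - 1*(-2))*(-8))*(-28) = ((0 + 2)*(-8))*(-28) = (2*(-8))*(-28) = -16*(-28) = 448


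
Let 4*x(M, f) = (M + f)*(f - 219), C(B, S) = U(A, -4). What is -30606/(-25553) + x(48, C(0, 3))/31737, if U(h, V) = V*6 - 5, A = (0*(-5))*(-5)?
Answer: 941241188/810975561 ≈ 1.1606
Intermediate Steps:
A = 0 (A = 0*(-5) = 0)
U(h, V) = -5 + 6*V (U(h, V) = 6*V - 5 = -5 + 6*V)
C(B, S) = -29 (C(B, S) = -5 + 6*(-4) = -5 - 24 = -29)
x(M, f) = (-219 + f)*(M + f)/4 (x(M, f) = ((M + f)*(f - 219))/4 = ((M + f)*(-219 + f))/4 = ((-219 + f)*(M + f))/4 = (-219 + f)*(M + f)/4)
-30606/(-25553) + x(48, C(0, 3))/31737 = -30606/(-25553) + (-219/4*48 - 219/4*(-29) + (¼)*(-29)² + (¼)*48*(-29))/31737 = -30606*(-1/25553) + (-2628 + 6351/4 + (¼)*841 - 348)*(1/31737) = 30606/25553 + (-2628 + 6351/4 + 841/4 - 348)*(1/31737) = 30606/25553 - 1178*1/31737 = 30606/25553 - 1178/31737 = 941241188/810975561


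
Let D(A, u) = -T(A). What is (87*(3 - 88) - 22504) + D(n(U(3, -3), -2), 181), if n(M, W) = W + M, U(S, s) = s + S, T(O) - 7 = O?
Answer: -29904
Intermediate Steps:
T(O) = 7 + O
U(S, s) = S + s
n(M, W) = M + W
D(A, u) = -7 - A (D(A, u) = -(7 + A) = -7 - A)
(87*(3 - 88) - 22504) + D(n(U(3, -3), -2), 181) = (87*(3 - 88) - 22504) + (-7 - ((3 - 3) - 2)) = (87*(-85) - 22504) + (-7 - (0 - 2)) = (-7395 - 22504) + (-7 - 1*(-2)) = -29899 + (-7 + 2) = -29899 - 5 = -29904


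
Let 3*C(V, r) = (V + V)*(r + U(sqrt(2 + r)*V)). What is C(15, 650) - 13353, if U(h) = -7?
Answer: -6923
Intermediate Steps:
C(V, r) = 2*V*(-7 + r)/3 (C(V, r) = ((V + V)*(r - 7))/3 = ((2*V)*(-7 + r))/3 = (2*V*(-7 + r))/3 = 2*V*(-7 + r)/3)
C(15, 650) - 13353 = (2/3)*15*(-7 + 650) - 13353 = (2/3)*15*643 - 13353 = 6430 - 13353 = -6923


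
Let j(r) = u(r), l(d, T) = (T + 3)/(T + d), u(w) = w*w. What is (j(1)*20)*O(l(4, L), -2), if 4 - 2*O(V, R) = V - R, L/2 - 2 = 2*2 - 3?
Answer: 11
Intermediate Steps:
L = 6 (L = 4 + 2*(2*2 - 3) = 4 + 2*(4 - 3) = 4 + 2*1 = 4 + 2 = 6)
u(w) = w²
l(d, T) = (3 + T)/(T + d)
j(r) = r²
O(V, R) = 2 + R/2 - V/2 (O(V, R) = 2 - (V - R)/2 = 2 + (R/2 - V/2) = 2 + R/2 - V/2)
(j(1)*20)*O(l(4, L), -2) = (1²*20)*(2 + (½)*(-2) - (3 + 6)/(2*(6 + 4))) = (1*20)*(2 - 1 - 9/(2*10)) = 20*(2 - 1 - 9/20) = 20*(11/20) = 11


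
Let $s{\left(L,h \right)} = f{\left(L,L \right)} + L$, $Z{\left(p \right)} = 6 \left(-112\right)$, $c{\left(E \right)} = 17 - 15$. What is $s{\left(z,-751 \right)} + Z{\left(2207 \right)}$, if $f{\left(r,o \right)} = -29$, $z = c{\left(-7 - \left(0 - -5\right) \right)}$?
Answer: $-699$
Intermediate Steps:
$c{\left(E \right)} = 2$ ($c{\left(E \right)} = 17 - 15 = 2$)
$z = 2$
$Z{\left(p \right)} = -672$
$s{\left(L,h \right)} = -29 + L$
$s{\left(z,-751 \right)} + Z{\left(2207 \right)} = \left(-29 + 2\right) - 672 = -27 - 672 = -699$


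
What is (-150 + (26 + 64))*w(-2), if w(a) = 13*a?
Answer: 1560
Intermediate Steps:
(-150 + (26 + 64))*w(-2) = (-150 + (26 + 64))*(13*(-2)) = (-150 + 90)*(-26) = -60*(-26) = 1560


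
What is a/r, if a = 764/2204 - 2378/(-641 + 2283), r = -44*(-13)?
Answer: -124582/64689053 ≈ -0.0019259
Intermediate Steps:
r = 572
a = -498328/452371 (a = 764*(1/2204) - 2378/1642 = 191/551 - 2378*1/1642 = 191/551 - 1189/821 = -498328/452371 ≈ -1.1016)
a/r = -498328/452371/572 = -498328/452371*1/572 = -124582/64689053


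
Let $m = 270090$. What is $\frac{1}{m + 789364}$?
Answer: $\frac{1}{1059454} \approx 9.4388 \cdot 10^{-7}$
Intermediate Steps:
$\frac{1}{m + 789364} = \frac{1}{270090 + 789364} = \frac{1}{1059454}$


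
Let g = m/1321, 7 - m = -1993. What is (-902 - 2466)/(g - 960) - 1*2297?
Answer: -362990049/158270 ≈ -2293.5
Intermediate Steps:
m = 2000 (m = 7 - 1*(-1993) = 7 + 1993 = 2000)
g = 2000/1321 ≈ 1.5140
(-902 - 2466)/(g - 960) - 1*2297 = (-902 - 2466)/(2000/1321 - 960) - 1*2297 = -3368/(-1266160/1321) - 2297 = -3368*(-1321/1266160) - 2297 = 556141/158270 - 2297 = -362990049/158270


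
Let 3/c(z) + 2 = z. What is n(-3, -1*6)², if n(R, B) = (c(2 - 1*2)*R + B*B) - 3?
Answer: 5625/4 ≈ 1406.3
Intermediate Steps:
c(z) = 3/(-2 + z)
n(R, B) = -3 + B² - 3*R/2 (n(R, B) = ((3/(-2 + (2 - 1*2)))*R + B*B) - 3 = ((3/(-2 + (2 - 2)))*R + B²) - 3 = ((3/(-2 + 0))*R + B²) - 3 = ((3/(-2))*R + B²) - 3 = ((3*(-½))*R + B²) - 3 = (-3*R/2 + B²) - 3 = (B² - 3*R/2) - 3 = -3 + B² - 3*R/2)
n(-3, -1*6)² = (-3 + (-1*6)² - 3/2*(-3))² = (-3 + (-6)² + 9/2)² = (-3 + 36 + 9/2)² = (75/2)² = 5625/4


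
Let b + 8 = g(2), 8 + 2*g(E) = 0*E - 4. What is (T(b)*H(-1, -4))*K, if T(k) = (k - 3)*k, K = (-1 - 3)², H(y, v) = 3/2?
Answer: 5712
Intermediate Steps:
g(E) = -6 (g(E) = -4 + (0*E - 4)/2 = -4 + (0 - 4)/2 = -4 + (½)*(-4) = -4 - 2 = -6)
H(y, v) = 3/2 (H(y, v) = 3*(½) = 3/2)
b = -14 (b = -8 - 6 = -14)
K = 16 (K = (-4)² = 16)
T(k) = k*(-3 + k) (T(k) = (-3 + k)*k = k*(-3 + k))
(T(b)*H(-1, -4))*K = (-14*(-3 - 14)*(3/2))*16 = (-14*(-17)*(3/2))*16 = (238*(3/2))*16 = 357*16 = 5712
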